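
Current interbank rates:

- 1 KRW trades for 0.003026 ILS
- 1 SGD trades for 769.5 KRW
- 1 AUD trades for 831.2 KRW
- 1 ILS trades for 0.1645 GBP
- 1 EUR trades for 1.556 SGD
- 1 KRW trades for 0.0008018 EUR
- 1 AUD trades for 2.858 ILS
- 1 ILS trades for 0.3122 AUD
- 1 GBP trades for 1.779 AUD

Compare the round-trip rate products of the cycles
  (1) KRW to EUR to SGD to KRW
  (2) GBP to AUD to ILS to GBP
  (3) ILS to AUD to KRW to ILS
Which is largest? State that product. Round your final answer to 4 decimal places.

(1) 0.0008018 × 1.556 × 769.5 = 0.96003
(2) 1.779 × 2.858 × 0.1645 = 0.83638
(3) 0.3122 × 831.2 × 0.003026 = 0.78525
Highest is cycle (1) at 0.9600 (≤1, no arbitrage).

0.9600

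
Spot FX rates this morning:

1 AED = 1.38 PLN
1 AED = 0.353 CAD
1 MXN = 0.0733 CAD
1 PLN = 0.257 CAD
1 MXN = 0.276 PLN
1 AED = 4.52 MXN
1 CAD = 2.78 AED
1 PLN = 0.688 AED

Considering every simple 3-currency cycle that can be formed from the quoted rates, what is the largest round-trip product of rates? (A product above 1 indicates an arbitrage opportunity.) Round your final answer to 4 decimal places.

0.9860

PLN→CAD→AED→PLN: 0.257 × 2.78 × 1.38 = 0.98595
MXN→CAD→AED→MXN: 0.0733 × 2.78 × 4.52 = 0.92106
PLN→AED→MXN→PLN: 0.688 × 4.52 × 0.276 = 0.85829
Maximum is PLN→CAD→AED→PLN at 0.9860; no arbitrage — every cycle loses value.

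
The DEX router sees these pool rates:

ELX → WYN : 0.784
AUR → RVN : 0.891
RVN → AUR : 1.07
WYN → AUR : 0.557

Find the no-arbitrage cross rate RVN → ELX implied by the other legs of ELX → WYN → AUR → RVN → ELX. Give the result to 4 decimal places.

2.5701

Known legs of the cycle: 0.784 × 0.557 × 0.891 = 0.389089008
For no arbitrage the full-cycle product must be 1, so the missing rate is 1 / 0.389089008 ≈ 2.570106.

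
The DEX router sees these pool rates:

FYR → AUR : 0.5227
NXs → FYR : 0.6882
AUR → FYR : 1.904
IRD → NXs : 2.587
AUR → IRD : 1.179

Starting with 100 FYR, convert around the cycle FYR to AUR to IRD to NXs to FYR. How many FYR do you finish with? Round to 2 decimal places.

100 FYR × 0.5227 = 52.27 AUR
52.27 AUR × 1.179 = 61.62633 IRD
61.62633 IRD × 2.587 = 159.42731571 NXs
159.42731571 NXs × 0.6882 = 109.717878671622 FYR

109.72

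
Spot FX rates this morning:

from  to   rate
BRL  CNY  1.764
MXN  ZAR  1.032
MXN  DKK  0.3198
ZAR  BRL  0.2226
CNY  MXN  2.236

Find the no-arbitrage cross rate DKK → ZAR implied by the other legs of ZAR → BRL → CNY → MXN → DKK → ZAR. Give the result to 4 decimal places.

Known legs of the cycle: 0.2226 × 1.764 × 2.236 × 0.3198 = 0.28078506211392
For no arbitrage the full-cycle product must be 1, so the missing rate is 1 / 0.28078506211392 ≈ 3.561443.

3.5614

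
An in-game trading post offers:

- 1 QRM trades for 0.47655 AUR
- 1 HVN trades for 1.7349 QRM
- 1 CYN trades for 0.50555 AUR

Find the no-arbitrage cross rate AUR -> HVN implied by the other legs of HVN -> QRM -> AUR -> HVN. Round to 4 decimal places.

1.2095

Known legs of the cycle: 1.7349 × 0.47655 = 0.826766595
For no arbitrage the full-cycle product must be 1, so the missing rate is 1 / 0.826766595 ≈ 1.209531.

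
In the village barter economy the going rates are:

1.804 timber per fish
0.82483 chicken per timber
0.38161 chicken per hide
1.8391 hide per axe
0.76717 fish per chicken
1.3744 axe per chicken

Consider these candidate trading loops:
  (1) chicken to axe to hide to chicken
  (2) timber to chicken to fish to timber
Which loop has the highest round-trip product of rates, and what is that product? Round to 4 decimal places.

1.1415

(1) 1.3744 × 1.8391 × 0.38161 = 0.96458
(2) 0.82483 × 0.76717 × 1.804 = 1.14154
Highest is cycle (2) at 1.1415 (>1, arbitrage).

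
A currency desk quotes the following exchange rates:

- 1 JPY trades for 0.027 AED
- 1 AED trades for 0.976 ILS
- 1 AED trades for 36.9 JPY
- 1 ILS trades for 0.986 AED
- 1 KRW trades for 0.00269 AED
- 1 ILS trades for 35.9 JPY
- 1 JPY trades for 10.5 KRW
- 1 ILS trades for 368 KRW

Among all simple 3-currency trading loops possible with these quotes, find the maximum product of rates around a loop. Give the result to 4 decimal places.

JPY→KRW→AED→JPY: 10.5 × 0.00269 × 36.9 = 1.04224
KRW→AED→ILS→KRW: 0.00269 × 0.976 × 368 = 0.96616
JPY→AED→ILS→JPY: 0.027 × 0.976 × 35.9 = 0.94604
Maximum is JPY→KRW→AED→JPY at 1.0422; arbitrage exists.

1.0422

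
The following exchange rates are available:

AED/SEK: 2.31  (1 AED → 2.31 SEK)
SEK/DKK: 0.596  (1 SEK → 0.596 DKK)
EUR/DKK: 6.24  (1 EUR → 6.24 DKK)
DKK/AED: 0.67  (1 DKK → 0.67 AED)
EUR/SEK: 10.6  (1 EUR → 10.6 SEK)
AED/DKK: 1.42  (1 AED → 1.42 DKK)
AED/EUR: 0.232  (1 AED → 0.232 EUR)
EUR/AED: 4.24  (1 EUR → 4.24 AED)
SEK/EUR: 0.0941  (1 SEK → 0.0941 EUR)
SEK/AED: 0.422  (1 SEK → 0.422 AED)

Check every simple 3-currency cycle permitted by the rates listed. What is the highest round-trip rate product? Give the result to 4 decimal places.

AED→EUR→SEK→AED: 0.232 × 10.6 × 0.422 = 1.03778
AED→EUR→DKK→AED: 0.232 × 6.24 × 0.67 = 0.96995
AED→SEK→DKK→AED: 2.31 × 0.596 × 0.67 = 0.92243
AED→SEK→EUR→AED: 2.31 × 0.0941 × 4.24 = 0.92165
Maximum is AED→EUR→SEK→AED at 1.0378; arbitrage exists.

1.0378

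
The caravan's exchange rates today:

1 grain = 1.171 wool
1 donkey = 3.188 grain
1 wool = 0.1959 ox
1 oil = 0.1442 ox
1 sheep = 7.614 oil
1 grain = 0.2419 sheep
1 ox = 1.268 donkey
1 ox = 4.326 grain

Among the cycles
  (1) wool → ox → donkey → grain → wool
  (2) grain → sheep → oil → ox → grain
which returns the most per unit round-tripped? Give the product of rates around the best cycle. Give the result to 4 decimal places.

1.1489

(1) 0.1959 × 1.268 × 3.188 × 1.171 = 0.92732
(2) 0.2419 × 7.614 × 0.1442 × 4.326 = 1.14895
Highest is cycle (2) at 1.1489 (>1, arbitrage).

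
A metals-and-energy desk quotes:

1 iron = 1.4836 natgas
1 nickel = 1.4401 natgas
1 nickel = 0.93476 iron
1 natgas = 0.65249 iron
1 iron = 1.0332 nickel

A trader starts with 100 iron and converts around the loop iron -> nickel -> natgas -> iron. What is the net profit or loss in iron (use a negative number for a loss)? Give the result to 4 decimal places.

-2.9153

100 iron × 1.0332 = 103.32 nickel
103.32 nickel × 1.4401 = 148.791132 natgas
148.791132 natgas × 0.65249 = 97.08472571868 iron
Net change: 97.08472571868 − 100 = -2.91527428132 iron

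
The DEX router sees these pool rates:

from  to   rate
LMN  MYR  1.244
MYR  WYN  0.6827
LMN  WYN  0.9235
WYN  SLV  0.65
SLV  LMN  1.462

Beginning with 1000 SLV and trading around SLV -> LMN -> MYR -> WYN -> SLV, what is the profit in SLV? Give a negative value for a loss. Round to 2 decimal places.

-192.93

1000 SLV × 1.462 = 1462 LMN
1462 LMN × 1.244 = 1818.728 MYR
1818.728 MYR × 0.6827 = 1241.6456056 WYN
1241.6456056 WYN × 0.65 = 807.06964364 SLV
Net change: 807.06964364 − 1000 = -192.93035636 SLV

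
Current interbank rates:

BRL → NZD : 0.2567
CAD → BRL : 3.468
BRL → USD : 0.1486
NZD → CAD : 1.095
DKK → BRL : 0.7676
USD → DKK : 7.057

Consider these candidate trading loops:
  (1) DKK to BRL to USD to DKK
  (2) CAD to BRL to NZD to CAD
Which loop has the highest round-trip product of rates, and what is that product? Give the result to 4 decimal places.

0.9748

(1) 0.7676 × 0.1486 × 7.057 = 0.80496
(2) 3.468 × 0.2567 × 1.095 = 0.97481
Highest is cycle (2) at 0.9748 (≤1, no arbitrage).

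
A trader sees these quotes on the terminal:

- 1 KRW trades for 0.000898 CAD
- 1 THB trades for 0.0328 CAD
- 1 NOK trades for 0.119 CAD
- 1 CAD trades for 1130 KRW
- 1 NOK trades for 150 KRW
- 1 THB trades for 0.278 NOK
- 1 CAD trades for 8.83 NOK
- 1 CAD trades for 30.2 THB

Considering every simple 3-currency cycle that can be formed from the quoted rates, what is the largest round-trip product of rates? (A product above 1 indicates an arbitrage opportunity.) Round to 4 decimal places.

NOK→KRW→CAD→NOK: 150 × 0.000898 × 8.83 = 1.18940
THB→NOK→CAD→THB: 0.278 × 0.119 × 30.2 = 0.99908
Maximum is NOK→KRW→CAD→NOK at 1.1894; arbitrage exists.

1.1894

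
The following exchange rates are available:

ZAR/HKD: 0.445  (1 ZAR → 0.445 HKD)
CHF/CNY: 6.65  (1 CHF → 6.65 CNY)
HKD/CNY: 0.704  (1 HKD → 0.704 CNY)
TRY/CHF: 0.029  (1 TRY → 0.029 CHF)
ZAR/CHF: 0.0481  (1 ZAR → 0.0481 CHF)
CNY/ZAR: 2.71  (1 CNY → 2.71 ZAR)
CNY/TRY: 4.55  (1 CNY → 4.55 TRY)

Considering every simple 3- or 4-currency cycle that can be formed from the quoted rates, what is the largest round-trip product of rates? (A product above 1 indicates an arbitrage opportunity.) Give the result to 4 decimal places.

CHF→CNY→TRY→CHF: 6.65 × 4.55 × 0.029 = 0.87747
CHF→CNY→ZAR→CHF: 6.65 × 2.71 × 0.0481 = 0.86683
CNY→ZAR→HKD→CNY: 2.71 × 0.445 × 0.704 = 0.84899
Maximum is CHF→CNY→TRY→CHF at 0.8775; no arbitrage — every cycle loses value.

0.8775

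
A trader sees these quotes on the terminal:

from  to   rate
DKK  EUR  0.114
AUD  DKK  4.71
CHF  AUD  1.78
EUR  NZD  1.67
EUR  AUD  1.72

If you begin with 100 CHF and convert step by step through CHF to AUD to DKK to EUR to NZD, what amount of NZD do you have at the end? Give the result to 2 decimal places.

100 CHF × 1.78 = 178 AUD
178 AUD × 4.71 = 838.38 DKK
838.38 DKK × 0.114 = 95.57532 EUR
95.57532 EUR × 1.67 = 159.6107844 NZD

159.61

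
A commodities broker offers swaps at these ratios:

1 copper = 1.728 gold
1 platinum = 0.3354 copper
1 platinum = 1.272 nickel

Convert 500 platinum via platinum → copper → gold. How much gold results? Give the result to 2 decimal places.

500 platinum × 0.3354 = 167.7 copper
167.7 copper × 1.728 = 289.7856 gold

289.79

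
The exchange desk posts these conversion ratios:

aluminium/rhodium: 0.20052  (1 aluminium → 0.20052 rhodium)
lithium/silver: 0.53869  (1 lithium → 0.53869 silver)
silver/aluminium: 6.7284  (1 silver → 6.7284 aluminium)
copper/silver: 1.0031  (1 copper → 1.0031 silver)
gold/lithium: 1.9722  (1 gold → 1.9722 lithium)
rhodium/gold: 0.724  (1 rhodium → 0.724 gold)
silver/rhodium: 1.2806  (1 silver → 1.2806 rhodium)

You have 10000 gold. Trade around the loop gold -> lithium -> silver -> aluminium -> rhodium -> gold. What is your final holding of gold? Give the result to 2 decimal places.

10377.62

10000 gold × 1.9722 = 19722 lithium
19722 lithium × 0.53869 = 10624.04418 silver
10624.04418 silver × 6.7284 = 71482.818860712 aluminium
71482.818860712 aluminium × 0.20052 = 14333.73483794997024 rhodium
14333.73483794997024 rhodium × 0.724 = 10377.62402267577845376 gold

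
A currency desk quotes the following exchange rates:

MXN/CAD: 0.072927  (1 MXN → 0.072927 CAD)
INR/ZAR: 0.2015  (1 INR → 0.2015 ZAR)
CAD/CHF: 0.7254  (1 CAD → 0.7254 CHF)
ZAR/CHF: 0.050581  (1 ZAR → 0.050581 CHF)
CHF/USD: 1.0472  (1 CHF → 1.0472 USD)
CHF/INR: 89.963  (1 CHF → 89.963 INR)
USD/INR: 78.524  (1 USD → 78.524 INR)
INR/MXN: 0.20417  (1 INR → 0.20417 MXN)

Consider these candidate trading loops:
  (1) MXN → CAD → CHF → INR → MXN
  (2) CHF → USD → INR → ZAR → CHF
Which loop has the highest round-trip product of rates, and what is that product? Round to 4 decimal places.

0.9717

(1) 0.072927 × 0.7254 × 89.963 × 0.20417 = 0.97168
(2) 1.0472 × 78.524 × 0.2015 × 0.050581 = 0.83810
Highest is cycle (1) at 0.9717 (≤1, no arbitrage).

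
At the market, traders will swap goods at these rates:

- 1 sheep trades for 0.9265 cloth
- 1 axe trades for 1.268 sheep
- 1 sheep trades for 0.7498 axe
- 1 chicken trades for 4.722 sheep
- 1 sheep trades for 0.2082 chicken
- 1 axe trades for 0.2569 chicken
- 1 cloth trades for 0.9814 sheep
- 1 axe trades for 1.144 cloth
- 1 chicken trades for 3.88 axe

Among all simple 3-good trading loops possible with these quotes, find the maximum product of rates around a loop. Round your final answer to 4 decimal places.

axe→sheep→chicken→axe: 1.268 × 0.2082 × 3.88 = 1.02431
axe→chicken→sheep→axe: 0.2569 × 4.722 × 0.7498 = 0.90957
axe→cloth→sheep→axe: 1.144 × 0.9814 × 0.7498 = 0.84182
Maximum is axe→sheep→chicken→axe at 1.0243; arbitrage exists.

1.0243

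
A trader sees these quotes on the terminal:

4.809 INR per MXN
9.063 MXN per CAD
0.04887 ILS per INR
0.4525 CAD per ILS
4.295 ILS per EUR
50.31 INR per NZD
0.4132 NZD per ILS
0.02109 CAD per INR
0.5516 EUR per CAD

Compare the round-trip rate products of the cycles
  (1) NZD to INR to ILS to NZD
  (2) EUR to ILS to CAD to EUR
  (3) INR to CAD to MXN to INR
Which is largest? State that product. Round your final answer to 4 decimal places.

(1) 50.31 × 0.04887 × 0.4132 = 1.01591
(2) 4.295 × 0.4525 × 0.5516 = 1.07203
(3) 0.02109 × 9.063 × 4.809 = 0.91919
Highest is cycle (2) at 1.0720 (>1, arbitrage).

1.0720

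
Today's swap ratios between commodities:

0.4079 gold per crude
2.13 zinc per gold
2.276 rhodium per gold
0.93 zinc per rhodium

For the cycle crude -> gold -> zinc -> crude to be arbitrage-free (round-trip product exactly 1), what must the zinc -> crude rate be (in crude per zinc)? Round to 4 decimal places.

Known legs of the cycle: 0.4079 × 2.13 = 0.868827
For no arbitrage the full-cycle product must be 1, so the missing rate is 1 / 0.868827 ≈ 1.150977.

1.1510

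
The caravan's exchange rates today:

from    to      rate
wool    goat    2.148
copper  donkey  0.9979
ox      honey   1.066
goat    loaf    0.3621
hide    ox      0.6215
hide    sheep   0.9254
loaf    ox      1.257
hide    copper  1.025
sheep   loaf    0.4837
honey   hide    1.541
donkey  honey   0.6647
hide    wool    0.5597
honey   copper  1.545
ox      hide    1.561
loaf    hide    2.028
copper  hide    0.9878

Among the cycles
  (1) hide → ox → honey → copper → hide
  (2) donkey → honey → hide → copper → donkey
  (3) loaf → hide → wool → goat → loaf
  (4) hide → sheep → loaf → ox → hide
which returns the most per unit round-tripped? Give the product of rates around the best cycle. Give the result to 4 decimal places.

1.0477

(1) 0.6215 × 1.066 × 1.545 × 0.9878 = 1.01110
(2) 0.6647 × 1.541 × 1.025 × 0.9979 = 1.04771
(3) 2.028 × 0.5597 × 2.148 × 0.3621 = 0.88285
(4) 0.9254 × 0.4837 × 1.257 × 1.561 = 0.87830
Highest is cycle (2) at 1.0477 (>1, arbitrage).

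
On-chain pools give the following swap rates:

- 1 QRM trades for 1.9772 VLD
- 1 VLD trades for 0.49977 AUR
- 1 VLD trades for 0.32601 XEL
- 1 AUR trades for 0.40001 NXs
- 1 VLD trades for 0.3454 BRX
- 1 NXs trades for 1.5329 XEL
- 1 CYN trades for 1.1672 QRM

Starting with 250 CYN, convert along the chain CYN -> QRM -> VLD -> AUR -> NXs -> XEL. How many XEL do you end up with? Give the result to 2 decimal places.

176.80

250 CYN × 1.1672 = 291.8 QRM
291.8 QRM × 1.9772 = 576.94696 VLD
576.94696 VLD × 0.49977 = 288.3407821992 AUR
288.3407821992 AUR × 0.40001 = 115.339196287501992 NXs
115.339196287501992 NXs × 1.5329 = 176.8034539891118035368 XEL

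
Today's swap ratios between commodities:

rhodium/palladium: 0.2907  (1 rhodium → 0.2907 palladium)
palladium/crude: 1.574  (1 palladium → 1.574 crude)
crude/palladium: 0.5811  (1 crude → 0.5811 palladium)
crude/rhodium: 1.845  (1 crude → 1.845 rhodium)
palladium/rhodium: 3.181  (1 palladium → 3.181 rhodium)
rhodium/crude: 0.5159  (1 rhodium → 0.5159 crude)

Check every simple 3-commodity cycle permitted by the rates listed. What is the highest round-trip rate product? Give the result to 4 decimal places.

crude→palladium→rhodium→crude: 0.5811 × 3.181 × 0.5159 = 0.95363
crude→rhodium→palladium→crude: 1.845 × 0.2907 × 1.574 = 0.84420
Maximum is crude→palladium→rhodium→crude at 0.9536; no arbitrage — every cycle loses value.

0.9536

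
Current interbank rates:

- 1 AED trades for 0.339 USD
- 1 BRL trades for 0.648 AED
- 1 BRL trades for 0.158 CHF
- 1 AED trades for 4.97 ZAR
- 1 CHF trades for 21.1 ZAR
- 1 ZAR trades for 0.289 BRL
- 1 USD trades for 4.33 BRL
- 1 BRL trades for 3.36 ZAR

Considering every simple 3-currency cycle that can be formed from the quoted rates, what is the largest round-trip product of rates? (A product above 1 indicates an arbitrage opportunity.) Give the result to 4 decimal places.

ZAR→BRL→CHF→ZAR: 0.289 × 0.158 × 21.1 = 0.96347
USD→BRL→AED→USD: 4.33 × 0.648 × 0.339 = 0.95118
ZAR→BRL→AED→ZAR: 0.289 × 0.648 × 4.97 = 0.93074
Maximum is ZAR→BRL→CHF→ZAR at 0.9635; no arbitrage — every cycle loses value.

0.9635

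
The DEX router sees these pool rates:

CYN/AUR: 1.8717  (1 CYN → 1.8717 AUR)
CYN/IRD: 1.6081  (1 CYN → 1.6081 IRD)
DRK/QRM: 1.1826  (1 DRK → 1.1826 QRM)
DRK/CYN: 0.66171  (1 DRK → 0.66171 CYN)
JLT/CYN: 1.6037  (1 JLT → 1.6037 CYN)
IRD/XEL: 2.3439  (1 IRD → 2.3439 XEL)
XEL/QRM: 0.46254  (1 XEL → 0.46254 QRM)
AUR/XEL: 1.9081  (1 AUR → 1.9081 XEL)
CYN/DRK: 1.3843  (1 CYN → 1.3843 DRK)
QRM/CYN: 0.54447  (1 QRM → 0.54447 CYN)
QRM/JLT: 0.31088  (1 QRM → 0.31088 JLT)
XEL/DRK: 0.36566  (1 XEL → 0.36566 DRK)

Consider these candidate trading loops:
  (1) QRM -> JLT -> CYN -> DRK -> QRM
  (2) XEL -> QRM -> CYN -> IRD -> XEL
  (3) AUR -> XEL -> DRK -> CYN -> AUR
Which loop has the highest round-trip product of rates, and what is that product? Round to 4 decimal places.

0.9492

(1) 0.31088 × 1.6037 × 1.3843 × 1.1826 = 0.81618
(2) 0.46254 × 0.54447 × 1.6081 × 2.3439 = 0.94924
(3) 1.9081 × 0.36566 × 0.66171 × 1.8717 = 0.86414
Highest is cycle (2) at 0.9492 (≤1, no arbitrage).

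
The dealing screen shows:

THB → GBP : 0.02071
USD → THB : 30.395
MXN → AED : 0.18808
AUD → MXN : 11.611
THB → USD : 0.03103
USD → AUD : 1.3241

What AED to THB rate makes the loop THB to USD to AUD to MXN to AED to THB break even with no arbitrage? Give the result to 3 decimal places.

Known legs of the cycle: 0.03103 × 1.3241 × 11.611 × 0.18808 = 0.08972527587651224
For no arbitrage the full-cycle product must be 1, so the missing rate is 1 / 0.08972527587651224 ≈ 11.14513.

11.145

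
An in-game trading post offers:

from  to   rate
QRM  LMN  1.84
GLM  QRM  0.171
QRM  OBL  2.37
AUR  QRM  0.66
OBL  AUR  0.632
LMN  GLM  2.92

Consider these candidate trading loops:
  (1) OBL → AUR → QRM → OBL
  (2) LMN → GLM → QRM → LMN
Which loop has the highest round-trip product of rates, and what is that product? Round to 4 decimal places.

(1) 0.632 × 0.66 × 2.37 = 0.98857
(2) 2.92 × 0.171 × 1.84 = 0.91875
Highest is cycle (1) at 0.9886 (≤1, no arbitrage).

0.9886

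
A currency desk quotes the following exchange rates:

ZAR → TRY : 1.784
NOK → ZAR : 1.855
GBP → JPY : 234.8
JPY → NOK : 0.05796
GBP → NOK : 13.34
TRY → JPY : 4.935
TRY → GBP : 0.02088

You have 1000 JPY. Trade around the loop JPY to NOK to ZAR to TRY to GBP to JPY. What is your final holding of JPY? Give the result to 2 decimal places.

1000 JPY × 0.05796 = 57.96 NOK
57.96 NOK × 1.855 = 107.5158 ZAR
107.5158 ZAR × 1.784 = 191.8081872 TRY
191.8081872 TRY × 0.02088 = 4.004954948736 GBP
4.004954948736 GBP × 234.8 = 940.3634219632128 JPY

940.36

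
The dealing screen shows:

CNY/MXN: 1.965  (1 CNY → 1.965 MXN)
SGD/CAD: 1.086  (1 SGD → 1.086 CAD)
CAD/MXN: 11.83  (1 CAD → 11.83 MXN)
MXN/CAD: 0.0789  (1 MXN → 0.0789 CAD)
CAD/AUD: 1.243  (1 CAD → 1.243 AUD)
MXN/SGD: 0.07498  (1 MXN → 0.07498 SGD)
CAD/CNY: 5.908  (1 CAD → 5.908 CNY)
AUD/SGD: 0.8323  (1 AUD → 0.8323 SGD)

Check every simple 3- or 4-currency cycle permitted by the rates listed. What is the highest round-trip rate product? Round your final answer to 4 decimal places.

CAD→AUD→SGD→CAD: 1.243 × 0.8323 × 1.086 = 1.12352
CAD→MXN→SGD→CAD: 11.83 × 0.07498 × 1.086 = 0.96330
CAD→CNY→MXN→SGD→CAD: 5.908 × 1.965 × 0.07498 × 1.086 = 0.94532
CAD→CNY→MXN→CAD: 5.908 × 1.965 × 0.0789 = 0.91597
Maximum is CAD→AUD→SGD→CAD at 1.1235; arbitrage exists.

1.1235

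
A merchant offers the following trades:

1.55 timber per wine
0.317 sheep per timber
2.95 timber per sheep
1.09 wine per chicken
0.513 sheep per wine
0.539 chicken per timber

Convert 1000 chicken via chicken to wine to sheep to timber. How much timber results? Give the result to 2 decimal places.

1649.55

1000 chicken × 1.09 = 1090 wine
1090 wine × 0.513 = 559.17 sheep
559.17 sheep × 2.95 = 1649.5515 timber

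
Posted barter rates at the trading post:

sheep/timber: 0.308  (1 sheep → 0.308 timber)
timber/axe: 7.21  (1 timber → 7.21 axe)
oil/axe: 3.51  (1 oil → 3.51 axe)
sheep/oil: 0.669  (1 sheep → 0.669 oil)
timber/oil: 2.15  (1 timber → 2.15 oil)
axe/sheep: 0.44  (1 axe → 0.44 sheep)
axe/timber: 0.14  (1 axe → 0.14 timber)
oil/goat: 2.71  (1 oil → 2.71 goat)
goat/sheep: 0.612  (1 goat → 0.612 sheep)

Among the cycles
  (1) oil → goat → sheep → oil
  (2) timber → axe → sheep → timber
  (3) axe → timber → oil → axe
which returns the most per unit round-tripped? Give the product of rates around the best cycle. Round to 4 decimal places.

1.1095

(1) 2.71 × 0.612 × 0.669 = 1.10955
(2) 7.21 × 0.44 × 0.308 = 0.97710
(3) 0.14 × 2.15 × 3.51 = 1.05651
Highest is cycle (1) at 1.1095 (>1, arbitrage).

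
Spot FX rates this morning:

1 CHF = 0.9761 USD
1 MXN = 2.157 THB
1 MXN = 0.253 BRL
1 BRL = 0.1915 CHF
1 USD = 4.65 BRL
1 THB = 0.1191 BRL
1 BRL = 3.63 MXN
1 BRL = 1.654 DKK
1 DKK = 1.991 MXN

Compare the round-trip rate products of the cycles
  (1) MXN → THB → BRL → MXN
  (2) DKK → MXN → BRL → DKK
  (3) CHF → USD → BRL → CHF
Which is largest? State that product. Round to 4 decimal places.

(1) 2.157 × 0.1191 × 3.63 = 0.93254
(2) 1.991 × 0.253 × 1.654 = 0.83316
(3) 0.9761 × 4.65 × 0.1915 = 0.86919
Highest is cycle (1) at 0.9325 (≤1, no arbitrage).

0.9325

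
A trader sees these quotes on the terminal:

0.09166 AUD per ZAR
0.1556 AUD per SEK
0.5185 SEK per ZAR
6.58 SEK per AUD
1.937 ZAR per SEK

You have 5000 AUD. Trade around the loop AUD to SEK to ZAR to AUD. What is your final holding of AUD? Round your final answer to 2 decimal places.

5000 AUD × 6.58 = 32900 SEK
32900 SEK × 1.937 = 63727.3 ZAR
63727.3 ZAR × 0.09166 = 5841.244318 AUD

5841.24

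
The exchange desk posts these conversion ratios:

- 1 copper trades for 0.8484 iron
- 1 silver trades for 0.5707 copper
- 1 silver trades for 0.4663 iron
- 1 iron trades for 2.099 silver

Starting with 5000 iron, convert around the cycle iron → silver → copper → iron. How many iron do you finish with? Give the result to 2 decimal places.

5081.49

5000 iron × 2.099 = 10495 silver
10495 silver × 0.5707 = 5989.4965 copper
5989.4965 copper × 0.8484 = 5081.4888306 iron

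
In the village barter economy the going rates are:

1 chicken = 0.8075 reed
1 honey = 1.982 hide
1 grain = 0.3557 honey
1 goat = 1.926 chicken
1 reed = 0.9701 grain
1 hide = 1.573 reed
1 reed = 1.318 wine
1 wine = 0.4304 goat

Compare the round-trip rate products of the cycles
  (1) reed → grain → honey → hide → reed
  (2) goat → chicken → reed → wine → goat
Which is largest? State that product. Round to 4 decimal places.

(1) 0.9701 × 0.3557 × 1.982 × 1.573 = 1.07580
(2) 1.926 × 0.8075 × 1.318 × 0.4304 = 0.88224
Highest is cycle (1) at 1.0758 (>1, arbitrage).

1.0758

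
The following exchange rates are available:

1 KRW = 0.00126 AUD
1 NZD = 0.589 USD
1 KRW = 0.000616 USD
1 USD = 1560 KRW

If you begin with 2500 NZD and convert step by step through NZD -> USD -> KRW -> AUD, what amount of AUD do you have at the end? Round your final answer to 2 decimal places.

2500 NZD × 0.589 = 1472.5 USD
1472.5 USD × 1560 = 2297100 KRW
2297100 KRW × 0.00126 = 2894.346 AUD

2894.35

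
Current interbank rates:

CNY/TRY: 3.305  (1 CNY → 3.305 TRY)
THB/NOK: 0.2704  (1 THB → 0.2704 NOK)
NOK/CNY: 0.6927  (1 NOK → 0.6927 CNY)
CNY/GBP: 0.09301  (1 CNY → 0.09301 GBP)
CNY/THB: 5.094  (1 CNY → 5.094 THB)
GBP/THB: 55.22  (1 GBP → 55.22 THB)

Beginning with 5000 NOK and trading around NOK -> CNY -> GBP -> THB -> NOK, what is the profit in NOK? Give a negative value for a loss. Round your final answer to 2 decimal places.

-189.97

5000 NOK × 0.6927 = 3463.5 CNY
3463.5 CNY × 0.09301 = 322.140135 GBP
322.140135 GBP × 55.22 = 17788.5782547 THB
17788.5782547 THB × 0.2704 = 4810.03156007088 NOK
Net change: 4810.03156007088 − 5000 = -189.96843992912 NOK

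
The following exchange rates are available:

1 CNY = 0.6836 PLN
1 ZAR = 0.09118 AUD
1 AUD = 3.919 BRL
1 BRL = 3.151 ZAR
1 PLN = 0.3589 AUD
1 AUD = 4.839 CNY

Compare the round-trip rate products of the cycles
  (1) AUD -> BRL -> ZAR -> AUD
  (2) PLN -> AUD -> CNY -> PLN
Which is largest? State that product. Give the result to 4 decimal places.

1.1872

(1) 3.919 × 3.151 × 0.09118 = 1.12596
(2) 0.3589 × 4.839 × 0.6836 = 1.18722
Highest is cycle (2) at 1.1872 (>1, arbitrage).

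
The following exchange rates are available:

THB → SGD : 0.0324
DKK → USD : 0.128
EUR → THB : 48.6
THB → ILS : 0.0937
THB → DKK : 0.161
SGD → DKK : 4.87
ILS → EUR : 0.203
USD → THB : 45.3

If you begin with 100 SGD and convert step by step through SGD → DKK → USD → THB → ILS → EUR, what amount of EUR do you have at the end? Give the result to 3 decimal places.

100 SGD × 4.87 = 487 DKK
487 DKK × 0.128 = 62.336 USD
62.336 USD × 45.3 = 2823.8208 THB
2823.8208 THB × 0.0937 = 264.59200896 ILS
264.59200896 ILS × 0.203 = 53.71217781888 EUR

53.712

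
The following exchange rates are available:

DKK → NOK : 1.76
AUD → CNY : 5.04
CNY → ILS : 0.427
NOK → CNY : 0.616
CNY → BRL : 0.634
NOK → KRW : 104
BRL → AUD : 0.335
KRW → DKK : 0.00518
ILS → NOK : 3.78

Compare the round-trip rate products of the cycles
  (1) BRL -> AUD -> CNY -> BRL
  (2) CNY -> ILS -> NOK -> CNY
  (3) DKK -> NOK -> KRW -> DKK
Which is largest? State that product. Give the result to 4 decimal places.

(1) 0.335 × 5.04 × 0.634 = 1.07045
(2) 0.427 × 3.78 × 0.616 = 0.99426
(3) 1.76 × 104 × 0.00518 = 0.94815
Highest is cycle (1) at 1.0704 (>1, arbitrage).

1.0704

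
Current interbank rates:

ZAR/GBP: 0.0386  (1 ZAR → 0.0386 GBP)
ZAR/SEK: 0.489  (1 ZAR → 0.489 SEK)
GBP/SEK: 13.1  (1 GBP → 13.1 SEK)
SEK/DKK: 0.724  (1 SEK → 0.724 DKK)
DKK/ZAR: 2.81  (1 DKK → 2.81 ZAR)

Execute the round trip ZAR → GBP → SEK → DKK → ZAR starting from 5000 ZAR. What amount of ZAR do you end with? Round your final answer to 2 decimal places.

5143.67

5000 ZAR × 0.0386 = 193 GBP
193 GBP × 13.1 = 2528.3 SEK
2528.3 SEK × 0.724 = 1830.4892 DKK
1830.4892 DKK × 2.81 = 5143.674652 ZAR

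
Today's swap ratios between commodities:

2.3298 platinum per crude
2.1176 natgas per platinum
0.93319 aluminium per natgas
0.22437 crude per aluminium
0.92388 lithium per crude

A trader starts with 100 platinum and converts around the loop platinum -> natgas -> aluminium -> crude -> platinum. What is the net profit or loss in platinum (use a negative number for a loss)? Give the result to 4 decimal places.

3.2993

100 platinum × 2.1176 = 211.76 natgas
211.76 natgas × 0.93319 = 197.6123144 aluminium
197.6123144 aluminium × 0.22437 = 44.338274981928 crude
44.338274981928 crude × 2.3298 = 103.2993130528958544 platinum
Net change: 103.2993130528958544 − 100 = 3.2993130528958544 platinum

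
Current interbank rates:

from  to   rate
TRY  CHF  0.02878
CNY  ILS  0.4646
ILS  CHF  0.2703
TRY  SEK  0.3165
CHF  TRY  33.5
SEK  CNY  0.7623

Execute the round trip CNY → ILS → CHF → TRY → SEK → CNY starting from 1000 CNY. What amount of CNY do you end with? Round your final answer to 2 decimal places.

1000 CNY × 0.4646 = 464.6 ILS
464.6 ILS × 0.2703 = 125.58138 CHF
125.58138 CHF × 33.5 = 4206.97623 TRY
4206.97623 TRY × 0.3165 = 1331.507976795 SEK
1331.507976795 SEK × 0.7623 = 1015.0085307108285 CNY

1015.01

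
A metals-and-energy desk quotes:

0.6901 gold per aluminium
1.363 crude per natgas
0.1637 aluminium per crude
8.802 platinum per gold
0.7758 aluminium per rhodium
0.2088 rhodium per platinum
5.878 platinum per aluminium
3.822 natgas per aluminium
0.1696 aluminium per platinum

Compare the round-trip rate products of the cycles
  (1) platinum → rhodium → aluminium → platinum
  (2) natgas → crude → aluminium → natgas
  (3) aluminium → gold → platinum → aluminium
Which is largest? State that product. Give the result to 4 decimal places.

(1) 0.2088 × 0.7758 × 5.878 = 0.95216
(2) 1.363 × 0.1637 × 3.822 = 0.85278
(3) 0.6901 × 8.802 × 0.1696 = 1.03019
Highest is cycle (3) at 1.0302 (>1, arbitrage).

1.0302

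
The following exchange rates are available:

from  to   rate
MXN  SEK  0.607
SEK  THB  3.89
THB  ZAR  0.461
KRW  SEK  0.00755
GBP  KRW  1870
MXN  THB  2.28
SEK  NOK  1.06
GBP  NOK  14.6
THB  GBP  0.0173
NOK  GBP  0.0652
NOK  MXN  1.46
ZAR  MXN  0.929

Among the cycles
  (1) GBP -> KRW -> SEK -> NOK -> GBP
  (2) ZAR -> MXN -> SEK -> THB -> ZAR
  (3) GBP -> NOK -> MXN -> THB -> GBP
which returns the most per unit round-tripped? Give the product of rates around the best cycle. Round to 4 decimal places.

1.0112

(1) 1870 × 0.00755 × 1.06 × 0.0652 = 0.97576
(2) 0.929 × 0.607 × 3.89 × 0.461 = 1.01124
(3) 14.6 × 1.46 × 2.28 × 0.0173 = 0.84079
Highest is cycle (2) at 1.0112 (>1, arbitrage).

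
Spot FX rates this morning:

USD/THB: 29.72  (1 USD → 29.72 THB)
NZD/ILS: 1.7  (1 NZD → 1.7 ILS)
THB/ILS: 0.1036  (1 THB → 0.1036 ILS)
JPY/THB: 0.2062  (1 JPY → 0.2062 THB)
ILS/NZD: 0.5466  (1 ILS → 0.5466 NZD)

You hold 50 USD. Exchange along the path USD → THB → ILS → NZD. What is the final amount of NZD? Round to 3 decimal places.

84.149

50 USD × 29.72 = 1486 THB
1486 THB × 0.1036 = 153.9496 ILS
153.9496 ILS × 0.5466 = 84.14885136 NZD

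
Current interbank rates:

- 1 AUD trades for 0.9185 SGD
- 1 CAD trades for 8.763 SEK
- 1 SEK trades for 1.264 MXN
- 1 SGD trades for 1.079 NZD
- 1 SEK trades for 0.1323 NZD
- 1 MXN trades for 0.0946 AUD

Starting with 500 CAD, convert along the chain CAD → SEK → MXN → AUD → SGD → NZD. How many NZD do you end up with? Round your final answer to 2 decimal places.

519.23

500 CAD × 8.763 = 4381.5 SEK
4381.5 SEK × 1.264 = 5538.216 MXN
5538.216 MXN × 0.0946 = 523.9152336 AUD
523.9152336 AUD × 0.9185 = 481.2161420616 SGD
481.2161420616 SGD × 1.079 = 519.2322172844664 NZD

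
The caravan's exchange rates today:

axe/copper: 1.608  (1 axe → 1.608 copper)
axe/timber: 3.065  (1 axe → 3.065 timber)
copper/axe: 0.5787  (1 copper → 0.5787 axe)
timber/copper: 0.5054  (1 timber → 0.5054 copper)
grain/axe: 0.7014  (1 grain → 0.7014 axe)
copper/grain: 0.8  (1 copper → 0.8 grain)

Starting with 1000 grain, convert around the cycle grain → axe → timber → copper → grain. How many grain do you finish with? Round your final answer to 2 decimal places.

869.20

1000 grain × 0.7014 = 701.4 axe
701.4 axe × 3.065 = 2149.791 timber
2149.791 timber × 0.5054 = 1086.5043714 copper
1086.5043714 copper × 0.8 = 869.20349712 grain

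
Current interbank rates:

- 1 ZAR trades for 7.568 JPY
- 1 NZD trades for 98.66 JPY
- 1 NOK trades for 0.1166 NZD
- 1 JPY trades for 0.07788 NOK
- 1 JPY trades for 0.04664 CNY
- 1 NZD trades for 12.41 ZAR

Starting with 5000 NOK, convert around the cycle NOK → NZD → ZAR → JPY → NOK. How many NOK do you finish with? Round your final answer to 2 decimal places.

5000 NOK × 0.1166 = 583 NZD
583 NZD × 12.41 = 7235.03 ZAR
7235.03 ZAR × 7.568 = 54754.70704 JPY
54754.70704 JPY × 0.07788 = 4264.2965842752 NOK

4264.30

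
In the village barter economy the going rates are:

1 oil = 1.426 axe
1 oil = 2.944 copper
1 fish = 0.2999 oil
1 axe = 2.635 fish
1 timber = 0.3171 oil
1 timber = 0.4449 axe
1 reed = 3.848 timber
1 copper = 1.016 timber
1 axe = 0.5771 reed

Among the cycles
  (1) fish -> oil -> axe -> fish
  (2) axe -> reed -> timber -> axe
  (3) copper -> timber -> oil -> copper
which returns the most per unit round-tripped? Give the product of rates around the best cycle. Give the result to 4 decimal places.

(1) 0.2999 × 1.426 × 2.635 = 1.12688
(2) 0.5771 × 3.848 × 0.4449 = 0.98798
(3) 1.016 × 0.3171 × 2.944 = 0.94848
Highest is cycle (1) at 1.1269 (>1, arbitrage).

1.1269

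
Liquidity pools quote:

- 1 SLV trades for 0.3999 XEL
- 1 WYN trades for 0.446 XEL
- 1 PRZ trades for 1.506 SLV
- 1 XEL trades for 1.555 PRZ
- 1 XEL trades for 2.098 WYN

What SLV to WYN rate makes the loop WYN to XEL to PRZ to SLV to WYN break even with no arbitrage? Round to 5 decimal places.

0.95744

Known legs of the cycle: 0.446 × 1.555 × 1.506 = 1.04445618
For no arbitrage the full-cycle product must be 1, so the missing rate is 1 / 1.04445618 ≈ 0.9574361.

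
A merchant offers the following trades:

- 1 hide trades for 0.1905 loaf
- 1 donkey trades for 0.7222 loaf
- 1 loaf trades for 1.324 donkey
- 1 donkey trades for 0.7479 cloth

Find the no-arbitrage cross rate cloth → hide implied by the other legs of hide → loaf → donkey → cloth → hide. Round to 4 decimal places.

5.3012

Known legs of the cycle: 0.1905 × 1.324 × 0.7479 = 0.1886368338
For no arbitrage the full-cycle product must be 1, so the missing rate is 1 / 0.1886368338 ≈ 5.301192.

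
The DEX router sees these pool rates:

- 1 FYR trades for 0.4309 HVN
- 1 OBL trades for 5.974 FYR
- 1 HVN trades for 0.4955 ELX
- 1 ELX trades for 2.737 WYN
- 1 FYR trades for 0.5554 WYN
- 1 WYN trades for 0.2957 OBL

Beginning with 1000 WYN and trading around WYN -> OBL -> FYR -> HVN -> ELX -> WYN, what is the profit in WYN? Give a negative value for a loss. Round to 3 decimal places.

32.313

1000 WYN × 0.2957 = 295.7 OBL
295.7 OBL × 5.974 = 1766.5118 FYR
1766.5118 FYR × 0.4309 = 761.18993462 HVN
761.18993462 HVN × 0.4955 = 377.16961260421 ELX
377.16961260421 ELX × 2.737 = 1032.31322969772277 WYN
Net change: 1032.31322969772277 − 1000 = 32.31322969772277 WYN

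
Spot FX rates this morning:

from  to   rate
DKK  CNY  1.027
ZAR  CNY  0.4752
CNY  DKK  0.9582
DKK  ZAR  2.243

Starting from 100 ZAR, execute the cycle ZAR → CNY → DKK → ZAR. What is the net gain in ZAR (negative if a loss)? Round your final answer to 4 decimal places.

100 ZAR × 0.4752 = 47.52 CNY
47.52 CNY × 0.9582 = 45.533664 DKK
45.533664 DKK × 2.243 = 102.132008352 ZAR
Net change: 102.132008352 − 100 = 2.132008352 ZAR

2.1320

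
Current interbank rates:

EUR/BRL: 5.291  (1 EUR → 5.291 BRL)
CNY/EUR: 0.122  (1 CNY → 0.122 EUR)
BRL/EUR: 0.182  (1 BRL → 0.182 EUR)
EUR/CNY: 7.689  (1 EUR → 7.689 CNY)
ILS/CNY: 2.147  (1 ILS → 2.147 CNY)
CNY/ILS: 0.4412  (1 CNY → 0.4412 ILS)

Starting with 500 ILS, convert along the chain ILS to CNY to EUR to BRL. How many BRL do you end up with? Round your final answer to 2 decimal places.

500 ILS × 2.147 = 1073.5 CNY
1073.5 CNY × 0.122 = 130.967 EUR
130.967 EUR × 5.291 = 692.946397 BRL

692.95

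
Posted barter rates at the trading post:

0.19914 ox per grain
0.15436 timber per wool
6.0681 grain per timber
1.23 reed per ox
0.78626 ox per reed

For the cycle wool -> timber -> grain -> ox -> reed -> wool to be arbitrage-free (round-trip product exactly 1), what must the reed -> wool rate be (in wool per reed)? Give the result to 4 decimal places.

Known legs of the cycle: 0.15436 × 6.0681 × 0.19914 × 1.23 = 0.2294304797832552
For no arbitrage the full-cycle product must be 1, so the missing rate is 1 / 0.2294304797832552 ≈ 4.358619.

4.3586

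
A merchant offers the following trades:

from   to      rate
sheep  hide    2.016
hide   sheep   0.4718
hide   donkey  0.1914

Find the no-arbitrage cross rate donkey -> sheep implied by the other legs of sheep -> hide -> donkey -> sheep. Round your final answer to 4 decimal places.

Known legs of the cycle: 2.016 × 0.1914 = 0.3858624
For no arbitrage the full-cycle product must be 1, so the missing rate is 1 / 0.3858624 ≈ 2.591597.

2.5916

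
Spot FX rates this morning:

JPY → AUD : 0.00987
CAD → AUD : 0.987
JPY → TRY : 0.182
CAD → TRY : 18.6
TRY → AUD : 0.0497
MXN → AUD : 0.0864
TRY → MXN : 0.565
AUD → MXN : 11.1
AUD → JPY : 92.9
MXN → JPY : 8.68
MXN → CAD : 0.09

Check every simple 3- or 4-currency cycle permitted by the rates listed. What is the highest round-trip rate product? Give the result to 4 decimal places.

MXN→CAD→AUD→MXN: 0.09 × 0.987 × 11.1 = 0.98601
MXN→JPY→AUD→MXN: 8.68 × 0.00987 × 11.1 = 0.95095
MXN→CAD→TRY→MXN: 0.09 × 18.6 × 0.565 = 0.94581
MXN→CAD→TRY→AUD→MXN: 0.09 × 18.6 × 0.0497 × 11.1 = 0.92350
MXN→JPY→TRY→MXN: 8.68 × 0.182 × 0.565 = 0.89256
MXN→JPY→TRY→AUD→MXN: 8.68 × 0.182 × 0.0497 × 11.1 = 0.87151
JPY→TRY→AUD→JPY: 0.182 × 0.0497 × 92.9 = 0.84032
MXN→AUD→JPY→TRY→MXN: 0.0864 × 92.9 × 0.182 × 0.565 = 0.82537
Maximum is MXN→CAD→AUD→MXN at 0.9860; no arbitrage — every cycle loses value.

0.9860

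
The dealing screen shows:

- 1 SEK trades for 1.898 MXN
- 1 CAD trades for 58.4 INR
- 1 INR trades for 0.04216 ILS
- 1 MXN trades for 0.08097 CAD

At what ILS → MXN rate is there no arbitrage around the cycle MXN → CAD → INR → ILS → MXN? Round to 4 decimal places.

Known legs of the cycle: 0.08097 × 58.4 × 0.04216 = 0.19935979968
For no arbitrage the full-cycle product must be 1, so the missing rate is 1 / 0.19935979968 ≈ 5.016056.

5.0161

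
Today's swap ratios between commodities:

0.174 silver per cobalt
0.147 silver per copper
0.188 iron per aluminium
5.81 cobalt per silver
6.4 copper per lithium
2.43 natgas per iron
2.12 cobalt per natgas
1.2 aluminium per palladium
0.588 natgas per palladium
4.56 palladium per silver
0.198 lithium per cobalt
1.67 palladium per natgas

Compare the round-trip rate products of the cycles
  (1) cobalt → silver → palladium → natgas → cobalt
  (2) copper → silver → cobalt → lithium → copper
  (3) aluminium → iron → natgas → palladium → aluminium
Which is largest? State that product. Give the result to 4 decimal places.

1.0823

(1) 0.174 × 4.56 × 0.588 × 2.12 = 0.98907
(2) 0.147 × 5.81 × 0.198 × 6.4 = 1.08228
(3) 0.188 × 2.43 × 1.67 × 1.2 = 0.91551
Highest is cycle (2) at 1.0823 (>1, arbitrage).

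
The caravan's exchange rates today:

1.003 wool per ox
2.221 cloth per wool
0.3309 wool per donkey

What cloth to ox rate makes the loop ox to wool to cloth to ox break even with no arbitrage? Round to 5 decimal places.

0.44890

Known legs of the cycle: 1.003 × 2.221 = 2.227663
For no arbitrage the full-cycle product must be 1, so the missing rate is 1 / 2.227663 ≈ 0.4489009.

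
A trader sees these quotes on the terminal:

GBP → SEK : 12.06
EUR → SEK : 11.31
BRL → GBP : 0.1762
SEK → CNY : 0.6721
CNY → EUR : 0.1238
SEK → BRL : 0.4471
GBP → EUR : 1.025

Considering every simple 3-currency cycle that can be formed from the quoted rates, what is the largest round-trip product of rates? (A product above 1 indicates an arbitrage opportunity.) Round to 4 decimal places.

GBP→SEK→BRL→GBP: 12.06 × 0.4471 × 0.1762 = 0.95007
CNY→EUR→SEK→CNY: 0.1238 × 11.31 × 0.6721 = 0.94106
Maximum is GBP→SEK→BRL→GBP at 0.9501; no arbitrage — every cycle loses value.

0.9501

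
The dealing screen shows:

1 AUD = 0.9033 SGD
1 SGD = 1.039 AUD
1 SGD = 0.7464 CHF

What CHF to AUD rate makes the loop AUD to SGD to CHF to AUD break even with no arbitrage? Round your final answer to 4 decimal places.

Known legs of the cycle: 0.9033 × 0.7464 = 0.67422312
For no arbitrage the full-cycle product must be 1, so the missing rate is 1 / 0.67422312 ≈ 1.483189.

1.4832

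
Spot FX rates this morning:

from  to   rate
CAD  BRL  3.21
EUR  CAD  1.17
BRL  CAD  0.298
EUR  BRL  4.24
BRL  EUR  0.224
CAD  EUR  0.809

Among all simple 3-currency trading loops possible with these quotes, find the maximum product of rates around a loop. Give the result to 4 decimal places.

1.0222

CAD→EUR→BRL→CAD: 0.809 × 4.24 × 0.298 = 1.02219
CAD→BRL→EUR→CAD: 3.21 × 0.224 × 1.17 = 0.84128
Maximum is CAD→EUR→BRL→CAD at 1.0222; arbitrage exists.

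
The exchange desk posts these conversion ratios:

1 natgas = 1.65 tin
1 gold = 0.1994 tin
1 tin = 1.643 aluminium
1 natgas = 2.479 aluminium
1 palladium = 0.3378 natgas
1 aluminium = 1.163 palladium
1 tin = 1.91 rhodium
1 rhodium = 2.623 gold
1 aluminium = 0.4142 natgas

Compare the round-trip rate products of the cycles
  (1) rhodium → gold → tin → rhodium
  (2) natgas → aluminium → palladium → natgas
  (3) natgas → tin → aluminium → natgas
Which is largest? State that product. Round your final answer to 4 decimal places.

(1) 2.623 × 0.1994 × 1.91 = 0.99898
(2) 2.479 × 1.163 × 0.3378 = 0.97390
(3) 1.65 × 1.643 × 0.4142 = 1.12288
Highest is cycle (3) at 1.1229 (>1, arbitrage).

1.1229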